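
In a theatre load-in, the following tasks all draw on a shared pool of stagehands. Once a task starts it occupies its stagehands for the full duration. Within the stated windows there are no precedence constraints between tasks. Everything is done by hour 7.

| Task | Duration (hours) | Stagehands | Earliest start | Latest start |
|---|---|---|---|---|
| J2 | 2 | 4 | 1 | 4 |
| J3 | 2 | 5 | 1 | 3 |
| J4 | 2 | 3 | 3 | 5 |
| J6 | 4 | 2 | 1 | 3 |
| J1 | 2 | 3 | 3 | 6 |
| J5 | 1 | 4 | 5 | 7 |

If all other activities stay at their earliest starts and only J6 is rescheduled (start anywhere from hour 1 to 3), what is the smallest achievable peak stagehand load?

J6@1: h1:11  h2:11  h3:8  h4:8  h5:4  h6:0  h7:0 → peak 11
J6@2: h1:9  h2:11  h3:8  h4:8  h5:6  h6:0  h7:0 → peak 11
J6@3: h1:9  h2:9  h3:8  h4:8  h5:6  h6:2  h7:0 → peak 9
Best is J6@3, peak 9.

9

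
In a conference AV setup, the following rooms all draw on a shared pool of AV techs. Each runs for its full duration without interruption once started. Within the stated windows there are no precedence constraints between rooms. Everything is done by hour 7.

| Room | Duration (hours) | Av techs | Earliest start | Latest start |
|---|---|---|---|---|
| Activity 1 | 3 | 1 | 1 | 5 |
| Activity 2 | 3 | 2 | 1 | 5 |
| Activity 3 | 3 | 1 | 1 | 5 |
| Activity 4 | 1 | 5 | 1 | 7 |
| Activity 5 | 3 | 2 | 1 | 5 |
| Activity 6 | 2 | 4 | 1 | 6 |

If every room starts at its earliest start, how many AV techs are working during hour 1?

At early start, hour 1 has: Activity 1, Activity 2, Activity 3, Activity 4, Activity 5, Activity 6.
Demand: 1 + 2 + 1 + 5 + 2 + 4 = 15.

15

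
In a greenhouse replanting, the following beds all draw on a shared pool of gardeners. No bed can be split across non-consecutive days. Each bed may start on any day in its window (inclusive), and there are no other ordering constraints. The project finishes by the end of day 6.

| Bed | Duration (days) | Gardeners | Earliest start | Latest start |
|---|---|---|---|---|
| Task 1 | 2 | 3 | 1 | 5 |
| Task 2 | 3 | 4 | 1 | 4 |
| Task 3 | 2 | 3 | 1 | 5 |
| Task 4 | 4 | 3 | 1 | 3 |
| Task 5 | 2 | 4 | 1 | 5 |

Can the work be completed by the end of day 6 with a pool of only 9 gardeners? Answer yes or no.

Schedule Task 1@1, Task 2@3, Task 3@1, Task 4@1, Task 5@5: d1:9  d2:9  d3:7  d4:7  d5:8  d6:4 — peak 9 ≤ 9.

yes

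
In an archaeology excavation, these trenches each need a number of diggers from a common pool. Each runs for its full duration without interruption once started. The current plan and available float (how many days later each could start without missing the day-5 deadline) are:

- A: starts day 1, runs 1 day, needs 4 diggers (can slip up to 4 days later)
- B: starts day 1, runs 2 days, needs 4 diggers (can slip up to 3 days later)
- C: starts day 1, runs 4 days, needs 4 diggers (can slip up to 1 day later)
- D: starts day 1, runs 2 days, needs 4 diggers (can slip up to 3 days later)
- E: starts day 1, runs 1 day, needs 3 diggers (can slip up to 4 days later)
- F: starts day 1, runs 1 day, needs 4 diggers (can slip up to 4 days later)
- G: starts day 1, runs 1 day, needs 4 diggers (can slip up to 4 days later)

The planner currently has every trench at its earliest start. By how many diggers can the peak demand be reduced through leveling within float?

Early-start peak: d1:27  d2:12  d3:4  d4:4  d5:0 ⇒ 27.
Leveled (A@1, B@1, C@1, D@2, E@3, F@4, G@4): d1:12  d2:12  d3:11  d4:12  d5:0 ⇒ 12.
Reduction 27 − 12 = 15.

15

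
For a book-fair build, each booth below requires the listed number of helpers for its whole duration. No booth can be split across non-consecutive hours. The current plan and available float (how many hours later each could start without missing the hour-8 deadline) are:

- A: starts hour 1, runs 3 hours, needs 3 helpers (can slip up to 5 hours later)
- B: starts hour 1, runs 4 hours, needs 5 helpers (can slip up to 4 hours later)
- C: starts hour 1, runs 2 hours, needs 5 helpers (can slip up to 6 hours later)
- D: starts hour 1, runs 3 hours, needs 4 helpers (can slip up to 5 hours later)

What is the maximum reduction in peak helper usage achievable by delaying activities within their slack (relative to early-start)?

Early-start peak: h1:17  h2:17  h3:12  h4:5  h5:0  h6:0  h7:0  h8:0 ⇒ 17.
Leveled (A@1, B@1, C@5, D@4): h1:8  h2:8  h3:8  h4:9  h5:9  h6:9  h7:0  h8:0 ⇒ 9.
Reduction 17 − 9 = 8.

8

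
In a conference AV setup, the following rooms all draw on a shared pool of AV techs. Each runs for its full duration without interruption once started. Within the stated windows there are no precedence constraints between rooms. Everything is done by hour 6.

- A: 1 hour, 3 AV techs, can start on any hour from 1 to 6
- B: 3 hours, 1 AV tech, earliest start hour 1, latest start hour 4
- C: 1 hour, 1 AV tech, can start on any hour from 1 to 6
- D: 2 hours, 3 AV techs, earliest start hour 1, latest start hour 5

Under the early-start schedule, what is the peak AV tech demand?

8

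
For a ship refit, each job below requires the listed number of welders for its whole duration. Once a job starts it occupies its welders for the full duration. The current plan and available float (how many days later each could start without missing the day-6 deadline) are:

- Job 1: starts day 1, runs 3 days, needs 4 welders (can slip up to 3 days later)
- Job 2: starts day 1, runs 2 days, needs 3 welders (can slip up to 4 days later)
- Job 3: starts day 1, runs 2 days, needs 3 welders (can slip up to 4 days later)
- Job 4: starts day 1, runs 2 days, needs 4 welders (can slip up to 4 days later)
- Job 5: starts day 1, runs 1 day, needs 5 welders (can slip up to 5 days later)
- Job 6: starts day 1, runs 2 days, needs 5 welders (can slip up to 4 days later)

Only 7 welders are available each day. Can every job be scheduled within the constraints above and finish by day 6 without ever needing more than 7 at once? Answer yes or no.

Total welder-days = 47; over 6 days the average is 47/6 > 7, so some day must exceed 7.

no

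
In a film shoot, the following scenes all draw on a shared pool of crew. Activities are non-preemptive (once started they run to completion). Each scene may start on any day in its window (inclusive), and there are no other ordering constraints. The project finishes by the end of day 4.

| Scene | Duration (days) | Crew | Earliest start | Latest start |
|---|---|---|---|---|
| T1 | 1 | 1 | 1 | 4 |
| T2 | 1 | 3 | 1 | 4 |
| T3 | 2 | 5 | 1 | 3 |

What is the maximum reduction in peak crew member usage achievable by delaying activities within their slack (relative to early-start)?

4

Early-start peak: d1:9  d2:5  d3:0  d4:0 ⇒ 9.
Leveled (T1@1, T2@1, T3@2): d1:4  d2:5  d3:5  d4:0 ⇒ 5.
Reduction 9 − 5 = 4.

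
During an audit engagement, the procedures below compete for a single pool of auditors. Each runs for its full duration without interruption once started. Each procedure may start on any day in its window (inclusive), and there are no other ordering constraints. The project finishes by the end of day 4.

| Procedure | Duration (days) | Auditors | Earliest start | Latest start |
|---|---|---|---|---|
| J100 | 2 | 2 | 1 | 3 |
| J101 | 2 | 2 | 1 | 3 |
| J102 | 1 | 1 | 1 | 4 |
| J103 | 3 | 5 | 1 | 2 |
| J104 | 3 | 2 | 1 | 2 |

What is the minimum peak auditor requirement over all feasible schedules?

9

Early-start (J100@1, J101@1, J102@1, J103@1, J104@1) gives peak 12: d1:12  d2:11  d3:7  d4:0.
Shift J101→3, J104→2.
Schedule J100@1, J101@3, J102@1, J103@1, J104@2: d1:8  d2:9  d3:9  d4:4 — peak 9.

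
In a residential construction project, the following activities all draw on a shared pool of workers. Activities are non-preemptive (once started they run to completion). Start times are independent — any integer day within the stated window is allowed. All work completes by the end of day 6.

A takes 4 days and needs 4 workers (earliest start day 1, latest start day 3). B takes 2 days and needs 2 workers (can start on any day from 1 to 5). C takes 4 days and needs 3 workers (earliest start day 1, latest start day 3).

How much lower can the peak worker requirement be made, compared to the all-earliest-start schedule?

2

Early-start peak: d1:9  d2:9  d3:7  d4:7  d5:0  d6:0 ⇒ 9.
Leveled (A@1, B@1, C@3): d1:6  d2:6  d3:7  d4:7  d5:3  d6:3 ⇒ 7.
Reduction 9 − 7 = 2.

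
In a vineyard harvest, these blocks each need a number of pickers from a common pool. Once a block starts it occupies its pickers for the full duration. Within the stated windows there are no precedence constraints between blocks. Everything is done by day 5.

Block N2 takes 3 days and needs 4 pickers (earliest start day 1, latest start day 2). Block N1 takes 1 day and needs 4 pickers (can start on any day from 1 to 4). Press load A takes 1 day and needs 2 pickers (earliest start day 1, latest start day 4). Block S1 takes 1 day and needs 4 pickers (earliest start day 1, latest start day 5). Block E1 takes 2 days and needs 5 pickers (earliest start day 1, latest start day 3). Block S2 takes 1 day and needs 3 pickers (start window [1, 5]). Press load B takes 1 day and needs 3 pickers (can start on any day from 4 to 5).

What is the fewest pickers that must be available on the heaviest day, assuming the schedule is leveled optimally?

Early-start (Block N2@1, Block N1@1, Press load A@1, Block S1@1, Block E1@1, Block S2@1, Press load B@4) gives peak 22: d1:22  d2:9  d3:4  d4:3  d5:0.
Shift Press load A→2, Block S1→4, Block E1→3, Block S2→2, Press load B→5.
Schedule Block N2@1, Block N1@1, Press load A@2, Block S1@4, Block E1@3, Block S2@2, Press load B@5: d1:8  d2:9  d3:9  d4:9  d5:3 — peak 9.

9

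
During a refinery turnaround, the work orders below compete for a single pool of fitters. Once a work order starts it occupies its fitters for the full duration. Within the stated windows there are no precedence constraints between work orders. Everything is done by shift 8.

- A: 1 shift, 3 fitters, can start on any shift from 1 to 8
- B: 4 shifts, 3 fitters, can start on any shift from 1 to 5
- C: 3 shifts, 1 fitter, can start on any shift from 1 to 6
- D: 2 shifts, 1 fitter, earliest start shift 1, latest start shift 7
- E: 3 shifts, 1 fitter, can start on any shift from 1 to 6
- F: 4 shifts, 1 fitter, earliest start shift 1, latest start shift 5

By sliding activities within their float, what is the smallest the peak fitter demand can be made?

4

Early-start (A@1, B@1, C@1, D@1, E@1, F@1) gives peak 10: s1:10  s2:7  s3:6  s4:4  s5:0  s6:0  s7:0  s8:0.
Shift B→2, D→6, E→6, F→4.
Schedule A@1, B@2, C@1, D@6, E@6, F@4: s1:4  s2:4  s3:4  s4:4  s5:4  s6:3  s7:3  s8:1 — peak 4.
Total fitter-shifts = 27 over 8 shifts ⇒ peak ≥ ⌈27/8⌉ = 4, so 4 is optimal.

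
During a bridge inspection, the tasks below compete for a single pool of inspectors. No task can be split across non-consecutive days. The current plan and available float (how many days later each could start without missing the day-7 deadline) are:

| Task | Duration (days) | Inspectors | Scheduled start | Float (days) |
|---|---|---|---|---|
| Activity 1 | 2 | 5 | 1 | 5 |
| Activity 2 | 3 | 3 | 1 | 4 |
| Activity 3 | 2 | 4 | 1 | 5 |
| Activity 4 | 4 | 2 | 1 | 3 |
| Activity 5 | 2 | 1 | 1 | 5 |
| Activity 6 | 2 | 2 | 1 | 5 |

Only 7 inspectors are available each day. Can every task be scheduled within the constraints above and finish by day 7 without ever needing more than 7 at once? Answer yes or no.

Schedule Activity 1@1, Activity 2@3, Activity 3@5, Activity 4@1, Activity 5@3, Activity 6@6: d1:7  d2:7  d3:6  d4:6  d5:7  d6:6  d7:2 — peak 7 ≤ 7.

yes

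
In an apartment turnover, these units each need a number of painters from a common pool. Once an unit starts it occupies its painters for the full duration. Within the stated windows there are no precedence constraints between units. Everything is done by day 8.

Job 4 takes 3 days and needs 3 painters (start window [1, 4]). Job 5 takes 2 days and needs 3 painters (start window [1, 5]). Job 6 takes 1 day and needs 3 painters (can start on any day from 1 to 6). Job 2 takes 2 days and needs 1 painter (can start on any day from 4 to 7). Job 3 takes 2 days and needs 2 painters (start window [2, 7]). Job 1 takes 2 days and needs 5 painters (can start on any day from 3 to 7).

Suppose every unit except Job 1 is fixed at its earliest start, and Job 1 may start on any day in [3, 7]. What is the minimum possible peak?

9

Job 1@3: d1:9  d2:8  d3:10  d4:6  d5:1  d6:0  d7:0  d8:0 → peak 10
Job 1@4: d1:9  d2:8  d3:5  d4:6  d5:6  d6:0  d7:0  d8:0 → peak 9
Job 1@5: d1:9  d2:8  d3:5  d4:1  d5:6  d6:5  d7:0  d8:0 → peak 9
Job 1@6: d1:9  d2:8  d3:5  d4:1  d5:1  d6:5  d7:5  d8:0 → peak 9
Job 1@7: d1:9  d2:8  d3:5  d4:1  d5:1  d6:0  d7:5  d8:5 → peak 9
Best is Job 1@4, peak 9.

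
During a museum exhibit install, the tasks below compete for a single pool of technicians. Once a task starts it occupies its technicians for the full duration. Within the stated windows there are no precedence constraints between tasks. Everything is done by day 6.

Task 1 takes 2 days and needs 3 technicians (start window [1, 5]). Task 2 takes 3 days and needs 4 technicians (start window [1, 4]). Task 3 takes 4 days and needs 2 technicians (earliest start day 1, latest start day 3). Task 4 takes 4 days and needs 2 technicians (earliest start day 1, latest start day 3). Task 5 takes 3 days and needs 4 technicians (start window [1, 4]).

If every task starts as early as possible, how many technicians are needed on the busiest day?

15

Early-start schedule: Task 1@1, Task 2@1, Task 3@1, Task 4@1, Task 5@1.
Load per day: day 1: 15, day 2: 15, day 3: 12, day 4: 4, day 5: 0, day 6: 0.
Peak is 15.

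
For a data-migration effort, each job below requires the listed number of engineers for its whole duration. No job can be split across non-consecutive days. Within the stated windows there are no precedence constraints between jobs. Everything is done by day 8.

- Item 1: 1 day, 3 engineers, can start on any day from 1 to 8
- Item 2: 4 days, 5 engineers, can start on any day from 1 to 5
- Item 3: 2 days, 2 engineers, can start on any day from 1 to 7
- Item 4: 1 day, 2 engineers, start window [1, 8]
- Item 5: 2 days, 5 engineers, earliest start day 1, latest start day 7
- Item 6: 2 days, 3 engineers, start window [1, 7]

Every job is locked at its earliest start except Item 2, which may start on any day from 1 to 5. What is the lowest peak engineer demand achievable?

15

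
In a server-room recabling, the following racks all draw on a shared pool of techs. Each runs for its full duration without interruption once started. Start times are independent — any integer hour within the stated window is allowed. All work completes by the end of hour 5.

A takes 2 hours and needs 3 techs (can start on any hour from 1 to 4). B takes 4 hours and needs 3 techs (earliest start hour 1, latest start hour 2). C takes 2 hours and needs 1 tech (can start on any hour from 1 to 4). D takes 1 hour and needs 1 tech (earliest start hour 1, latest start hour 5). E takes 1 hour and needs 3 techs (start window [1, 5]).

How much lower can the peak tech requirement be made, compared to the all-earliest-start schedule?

Early-start peak: h1:11  h2:7  h3:3  h4:3  h5:0 ⇒ 11.
Leveled (A@1, B@1, C@3, D@3, E@5): h1:6  h2:6  h3:5  h4:4  h5:3 ⇒ 6.
Reduction 11 − 6 = 5.

5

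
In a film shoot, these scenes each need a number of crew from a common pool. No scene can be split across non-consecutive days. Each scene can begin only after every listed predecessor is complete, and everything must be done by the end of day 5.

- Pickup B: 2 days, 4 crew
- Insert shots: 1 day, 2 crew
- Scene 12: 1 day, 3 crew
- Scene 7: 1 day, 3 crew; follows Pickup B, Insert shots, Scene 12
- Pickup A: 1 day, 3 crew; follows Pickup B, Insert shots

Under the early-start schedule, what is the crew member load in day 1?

9

At early start, day 1 has: Pickup B, Insert shots, Scene 12.
Demand: 4 + 2 + 3 = 9.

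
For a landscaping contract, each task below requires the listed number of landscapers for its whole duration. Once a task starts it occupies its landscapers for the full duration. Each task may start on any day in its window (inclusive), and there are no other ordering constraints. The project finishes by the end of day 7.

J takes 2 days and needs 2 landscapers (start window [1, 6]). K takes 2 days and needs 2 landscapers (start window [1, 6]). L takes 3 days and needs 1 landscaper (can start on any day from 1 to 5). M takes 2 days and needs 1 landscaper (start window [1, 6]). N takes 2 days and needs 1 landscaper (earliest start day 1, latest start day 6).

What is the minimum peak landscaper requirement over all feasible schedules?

Early-start (J@1, K@1, L@1, M@1, N@1) gives peak 7: d1:7  d2:7  d3:1  d4:0  d5:0  d6:0  d7:0.
Shift K→3, M→4, N→5.
Schedule J@1, K@3, L@1, M@4, N@5: d1:3  d2:3  d3:3  d4:3  d5:2  d6:1  d7:0 — peak 3.
Total landscaper-days = 15 over 7 days ⇒ peak ≥ ⌈15/7⌉ = 3, so 3 is optimal.

3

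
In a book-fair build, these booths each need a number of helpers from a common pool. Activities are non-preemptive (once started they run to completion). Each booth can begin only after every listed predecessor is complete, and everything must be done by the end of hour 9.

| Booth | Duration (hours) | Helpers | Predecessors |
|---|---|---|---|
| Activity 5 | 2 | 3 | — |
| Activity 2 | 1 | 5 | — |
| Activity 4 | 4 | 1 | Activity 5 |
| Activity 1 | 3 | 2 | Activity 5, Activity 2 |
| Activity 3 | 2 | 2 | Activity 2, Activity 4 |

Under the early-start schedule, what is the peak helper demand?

8

Early-start schedule: Activity 5@1, Activity 2@1, Activity 4@3, Activity 1@3, Activity 3@7.
Load per hour: hour 1: 8, hour 2: 3, hour 3: 3, hour 4: 3, hour 5: 3, hour 6: 1, hour 7: 2, hour 8: 2, hour 9: 0.
Peak is 8.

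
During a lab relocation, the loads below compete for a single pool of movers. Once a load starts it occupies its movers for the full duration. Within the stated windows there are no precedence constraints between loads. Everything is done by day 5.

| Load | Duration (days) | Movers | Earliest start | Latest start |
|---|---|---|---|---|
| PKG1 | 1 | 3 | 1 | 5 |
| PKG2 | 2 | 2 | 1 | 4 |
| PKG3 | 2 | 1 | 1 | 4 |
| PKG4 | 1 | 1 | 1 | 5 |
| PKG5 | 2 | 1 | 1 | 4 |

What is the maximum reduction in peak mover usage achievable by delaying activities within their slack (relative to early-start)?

Early-start peak: d1:8  d2:4  d3:0  d4:0  d5:0 ⇒ 8.
Leveled (PKG1@1, PKG2@2, PKG3@2, PKG4@4, PKG5@4): d1:3  d2:3  d3:3  d4:2  d5:1 ⇒ 3.
Reduction 8 − 3 = 5.

5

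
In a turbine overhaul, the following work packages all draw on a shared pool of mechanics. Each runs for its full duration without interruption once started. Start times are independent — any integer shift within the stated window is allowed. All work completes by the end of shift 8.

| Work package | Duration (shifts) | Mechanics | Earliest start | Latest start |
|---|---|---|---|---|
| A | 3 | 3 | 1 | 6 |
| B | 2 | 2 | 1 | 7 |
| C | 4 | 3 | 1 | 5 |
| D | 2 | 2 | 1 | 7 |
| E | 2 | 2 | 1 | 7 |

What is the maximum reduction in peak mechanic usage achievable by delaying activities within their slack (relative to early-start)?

7

Early-start peak: s1:12  s2:12  s3:6  s4:3  s5:0  s6:0  s7:0  s8:0 ⇒ 12.
Leveled (A@1, B@1, C@4, D@3, E@5): s1:5  s2:5  s3:5  s4:5  s5:5  s6:5  s7:3  s8:0 ⇒ 5.
Reduction 12 − 5 = 7.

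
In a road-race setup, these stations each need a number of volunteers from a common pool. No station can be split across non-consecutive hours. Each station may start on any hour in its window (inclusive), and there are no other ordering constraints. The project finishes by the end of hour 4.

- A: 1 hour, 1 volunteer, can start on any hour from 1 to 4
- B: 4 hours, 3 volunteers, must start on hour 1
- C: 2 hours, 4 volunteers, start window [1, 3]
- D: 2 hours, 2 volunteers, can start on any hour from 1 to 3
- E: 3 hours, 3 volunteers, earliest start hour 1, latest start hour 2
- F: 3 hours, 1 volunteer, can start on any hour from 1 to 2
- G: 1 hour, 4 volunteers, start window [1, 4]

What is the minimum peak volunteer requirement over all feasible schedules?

11

Early-start (A@1, B@1, C@1, D@1, E@1, F@1, G@1) gives peak 18: h1:18  h2:13  h3:7  h4:3.
Shift D→3, F→2, G→4.
Schedule A@1, B@1, C@1, D@3, E@1, F@2, G@4: h1:11  h2:11  h3:9  h4:10 — peak 11.
Total volunteer-hours = 41 over 4 hours ⇒ peak ≥ ⌈41/4⌉ = 11, so 11 is optimal.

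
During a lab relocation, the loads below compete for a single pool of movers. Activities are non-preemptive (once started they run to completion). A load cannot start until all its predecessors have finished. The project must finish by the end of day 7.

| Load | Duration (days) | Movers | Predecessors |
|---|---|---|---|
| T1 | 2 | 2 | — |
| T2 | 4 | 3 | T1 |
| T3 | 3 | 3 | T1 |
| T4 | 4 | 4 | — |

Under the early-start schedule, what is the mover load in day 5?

At early start, day 5 has: T2, T3.
Demand: 3 + 3 = 6.

6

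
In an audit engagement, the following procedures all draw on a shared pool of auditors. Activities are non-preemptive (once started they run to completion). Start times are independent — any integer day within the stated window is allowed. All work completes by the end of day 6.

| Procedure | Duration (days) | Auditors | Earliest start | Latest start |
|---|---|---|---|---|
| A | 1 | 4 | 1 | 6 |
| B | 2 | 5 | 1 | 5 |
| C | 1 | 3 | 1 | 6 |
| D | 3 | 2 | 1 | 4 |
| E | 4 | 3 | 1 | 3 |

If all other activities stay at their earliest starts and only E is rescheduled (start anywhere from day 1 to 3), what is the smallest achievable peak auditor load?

14

E@1: d1:17  d2:10  d3:5  d4:3  d5:0  d6:0 → peak 17
E@2: d1:14  d2:10  d3:5  d4:3  d5:3  d6:0 → peak 14
E@3: d1:14  d2:7  d3:5  d4:3  d5:3  d6:3 → peak 14
Best is E@2, peak 14.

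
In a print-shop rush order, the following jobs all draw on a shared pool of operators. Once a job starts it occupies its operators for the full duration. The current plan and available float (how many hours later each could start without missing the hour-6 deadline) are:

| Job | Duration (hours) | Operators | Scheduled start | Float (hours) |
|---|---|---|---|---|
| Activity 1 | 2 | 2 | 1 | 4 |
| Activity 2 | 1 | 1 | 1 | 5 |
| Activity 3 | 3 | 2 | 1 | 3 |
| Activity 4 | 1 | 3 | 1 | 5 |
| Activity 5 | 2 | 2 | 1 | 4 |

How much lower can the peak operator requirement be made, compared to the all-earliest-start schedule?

Early-start peak: h1:10  h2:6  h3:2  h4:0  h5:0  h6:0 ⇒ 10.
Leveled (Activity 1@1, Activity 2@1, Activity 3@2, Activity 4@5, Activity 5@3): h1:3  h2:4  h3:4  h4:4  h5:3  h6:0 ⇒ 4.
Reduction 10 − 4 = 6.

6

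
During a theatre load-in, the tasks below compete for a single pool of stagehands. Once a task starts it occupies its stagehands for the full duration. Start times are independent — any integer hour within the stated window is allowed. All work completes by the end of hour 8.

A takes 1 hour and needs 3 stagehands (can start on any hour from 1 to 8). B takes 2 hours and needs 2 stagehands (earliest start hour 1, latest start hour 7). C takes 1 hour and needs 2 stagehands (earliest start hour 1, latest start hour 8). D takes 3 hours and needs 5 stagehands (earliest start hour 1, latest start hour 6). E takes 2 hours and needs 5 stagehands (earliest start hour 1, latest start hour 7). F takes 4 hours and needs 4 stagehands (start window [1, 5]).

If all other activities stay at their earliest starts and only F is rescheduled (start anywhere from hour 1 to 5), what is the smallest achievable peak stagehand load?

F@1: h1:21  h2:16  h3:9  h4:4  h5:0  h6:0  h7:0  h8:0 → peak 21
F@2: h1:17  h2:16  h3:9  h4:4  h5:4  h6:0  h7:0  h8:0 → peak 17
F@3: h1:17  h2:12  h3:9  h4:4  h5:4  h6:4  h7:0  h8:0 → peak 17
F@4: h1:17  h2:12  h3:5  h4:4  h5:4  h6:4  h7:4  h8:0 → peak 17
F@5: h1:17  h2:12  h3:5  h4:0  h5:4  h6:4  h7:4  h8:4 → peak 17
Best is F@2, peak 17.

17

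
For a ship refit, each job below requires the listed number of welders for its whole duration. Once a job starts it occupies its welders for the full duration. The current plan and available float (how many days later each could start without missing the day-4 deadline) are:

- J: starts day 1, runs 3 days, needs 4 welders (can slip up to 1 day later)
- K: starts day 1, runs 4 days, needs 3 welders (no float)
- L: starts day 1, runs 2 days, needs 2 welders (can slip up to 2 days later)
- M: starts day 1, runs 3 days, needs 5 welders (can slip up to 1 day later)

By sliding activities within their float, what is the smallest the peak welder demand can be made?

Schedule J@1, K@1, L@1, M@1: d1:14  d2:14  d3:12  d4:3 — peak 14.
No arrangement of the 12 feasible schedules does better.

14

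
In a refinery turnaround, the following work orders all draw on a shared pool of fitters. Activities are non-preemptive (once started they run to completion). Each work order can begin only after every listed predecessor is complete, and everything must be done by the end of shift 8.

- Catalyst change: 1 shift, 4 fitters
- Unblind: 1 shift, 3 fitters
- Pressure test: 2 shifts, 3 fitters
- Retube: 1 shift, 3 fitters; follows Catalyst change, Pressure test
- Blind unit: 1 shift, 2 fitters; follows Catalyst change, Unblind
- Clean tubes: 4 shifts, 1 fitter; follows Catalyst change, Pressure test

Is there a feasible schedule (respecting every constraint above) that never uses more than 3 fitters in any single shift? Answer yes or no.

no

The minimum achievable peak is 4; 3 < 4, so no feasible schedule stays within the cap.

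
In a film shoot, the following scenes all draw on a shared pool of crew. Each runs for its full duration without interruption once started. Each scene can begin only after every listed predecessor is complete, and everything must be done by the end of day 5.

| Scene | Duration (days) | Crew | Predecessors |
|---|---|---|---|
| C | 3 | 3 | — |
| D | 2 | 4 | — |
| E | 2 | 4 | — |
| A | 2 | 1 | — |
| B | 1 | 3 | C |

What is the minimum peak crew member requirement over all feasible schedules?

7

Early-start (C@1, D@1, E@1, A@1, B@4) gives peak 12: d1:12  d2:12  d3:3  d4:3  d5:0.
Shift E→3, A→4, B→5.
Schedule C@1, D@1, E@3, A@4, B@5: d1:7  d2:7  d3:7  d4:5  d5:4 — peak 7.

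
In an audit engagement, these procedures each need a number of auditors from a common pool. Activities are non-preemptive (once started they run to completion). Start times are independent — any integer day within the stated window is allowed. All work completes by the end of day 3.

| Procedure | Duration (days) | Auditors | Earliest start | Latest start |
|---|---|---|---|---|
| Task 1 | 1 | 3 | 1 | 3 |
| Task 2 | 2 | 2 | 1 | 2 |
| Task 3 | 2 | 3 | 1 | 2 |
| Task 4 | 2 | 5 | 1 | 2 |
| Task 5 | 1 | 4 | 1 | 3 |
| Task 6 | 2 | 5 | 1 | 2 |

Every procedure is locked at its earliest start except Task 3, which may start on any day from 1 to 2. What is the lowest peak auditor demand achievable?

Task 3@1: d1:22  d2:15  d3:0 → peak 22
Task 3@2: d1:19  d2:15  d3:3 → peak 19
Best is Task 3@2, peak 19.

19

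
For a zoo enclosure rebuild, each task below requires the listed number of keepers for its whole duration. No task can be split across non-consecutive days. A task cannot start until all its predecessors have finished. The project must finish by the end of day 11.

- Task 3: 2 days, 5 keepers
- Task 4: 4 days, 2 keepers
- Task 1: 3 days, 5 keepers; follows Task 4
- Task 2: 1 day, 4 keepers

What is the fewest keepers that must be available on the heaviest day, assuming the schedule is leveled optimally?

5

Early-start (Task 3@1, Task 4@1, Task 1@5, Task 2@1) gives peak 11: d1:11  d2:7  d3:2  d4:2  d5:5  d6:5  d7:5  d8:0  d9:0  d10:0  d11:0.
Shift Task 4→3, Task 1→7, Task 2→10.
Schedule Task 3@1, Task 4@3, Task 1@7, Task 2@10: d1:5  d2:5  d3:2  d4:2  d5:2  d6:2  d7:5  d8:5  d9:5  d10:4  d11:0 — peak 5.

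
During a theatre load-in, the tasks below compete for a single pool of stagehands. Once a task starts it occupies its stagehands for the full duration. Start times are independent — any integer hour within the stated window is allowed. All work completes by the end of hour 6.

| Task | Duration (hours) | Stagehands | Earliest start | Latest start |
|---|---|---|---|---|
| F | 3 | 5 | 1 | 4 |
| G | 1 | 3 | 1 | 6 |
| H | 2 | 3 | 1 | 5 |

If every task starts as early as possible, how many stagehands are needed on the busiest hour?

Early-start schedule: F@1, G@1, H@1.
Load per hour: hour 1: 11, hour 2: 8, hour 3: 5, hour 4: 0, hour 5: 0, hour 6: 0.
Peak is 11.

11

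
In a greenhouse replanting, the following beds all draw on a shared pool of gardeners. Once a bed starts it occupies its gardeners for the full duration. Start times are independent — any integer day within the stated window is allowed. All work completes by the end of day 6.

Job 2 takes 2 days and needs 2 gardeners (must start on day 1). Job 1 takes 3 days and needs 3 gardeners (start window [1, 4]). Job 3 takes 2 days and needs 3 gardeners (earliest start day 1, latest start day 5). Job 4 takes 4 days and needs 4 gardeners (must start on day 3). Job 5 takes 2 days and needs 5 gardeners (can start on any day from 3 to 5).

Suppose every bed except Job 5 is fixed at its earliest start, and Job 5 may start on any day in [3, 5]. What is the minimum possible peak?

Job 5@3: d1:8  d2:8  d3:12  d4:9  d5:4  d6:4 → peak 12
Job 5@4: d1:8  d2:8  d3:7  d4:9  d5:9  d6:4 → peak 9
Job 5@5: d1:8  d2:8  d3:7  d4:4  d5:9  d6:9 → peak 9
Best is Job 5@4, peak 9.

9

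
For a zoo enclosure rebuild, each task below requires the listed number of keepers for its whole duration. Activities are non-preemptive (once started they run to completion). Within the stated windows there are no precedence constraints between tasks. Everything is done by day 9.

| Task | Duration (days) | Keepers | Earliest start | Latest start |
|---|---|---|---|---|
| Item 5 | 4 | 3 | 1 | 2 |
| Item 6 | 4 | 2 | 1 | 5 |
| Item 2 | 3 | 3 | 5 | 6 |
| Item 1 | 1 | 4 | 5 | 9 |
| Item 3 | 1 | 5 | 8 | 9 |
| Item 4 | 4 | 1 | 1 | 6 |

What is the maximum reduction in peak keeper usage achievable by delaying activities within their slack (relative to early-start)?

2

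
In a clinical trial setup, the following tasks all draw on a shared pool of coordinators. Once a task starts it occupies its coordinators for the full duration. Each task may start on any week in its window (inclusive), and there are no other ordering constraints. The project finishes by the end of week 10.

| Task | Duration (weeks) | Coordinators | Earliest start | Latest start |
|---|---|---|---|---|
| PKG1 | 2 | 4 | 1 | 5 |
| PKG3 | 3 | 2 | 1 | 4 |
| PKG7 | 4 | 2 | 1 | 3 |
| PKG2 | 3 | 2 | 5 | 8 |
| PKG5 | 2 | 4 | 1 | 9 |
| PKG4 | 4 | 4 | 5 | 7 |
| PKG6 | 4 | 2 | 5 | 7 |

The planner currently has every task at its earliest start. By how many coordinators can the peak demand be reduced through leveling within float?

Early-start peak: w1:12  w2:12  w3:4  w4:2  w5:8  w6:8  w7:8  w8:6  w9:0  w10:0 ⇒ 12.
Leveled (PKG1@1, PKG3@1, PKG7@1, PKG2@5, PKG5@3, PKG4@5, PKG6@5): w1:8  w2:8  w3:8  w4:6  w5:8  w6:8  w7:8  w8:6  w9:0  w10:0 ⇒ 8.
Reduction 12 − 8 = 4.

4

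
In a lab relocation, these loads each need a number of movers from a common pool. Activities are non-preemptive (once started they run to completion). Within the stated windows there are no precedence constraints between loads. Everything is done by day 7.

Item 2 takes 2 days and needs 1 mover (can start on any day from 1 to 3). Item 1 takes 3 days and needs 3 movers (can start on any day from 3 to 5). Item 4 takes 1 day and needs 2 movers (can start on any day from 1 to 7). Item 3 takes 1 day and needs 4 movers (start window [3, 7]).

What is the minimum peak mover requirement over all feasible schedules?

4

Early-start (Item 2@1, Item 1@3, Item 4@1, Item 3@3) gives peak 7: d1:3  d2:1  d3:7  d4:3  d5:3  d6:0  d7:0.
Shift Item 3→6.
Schedule Item 2@1, Item 1@3, Item 4@1, Item 3@6: d1:3  d2:1  d3:3  d4:3  d5:3  d6:4  d7:0 — peak 4.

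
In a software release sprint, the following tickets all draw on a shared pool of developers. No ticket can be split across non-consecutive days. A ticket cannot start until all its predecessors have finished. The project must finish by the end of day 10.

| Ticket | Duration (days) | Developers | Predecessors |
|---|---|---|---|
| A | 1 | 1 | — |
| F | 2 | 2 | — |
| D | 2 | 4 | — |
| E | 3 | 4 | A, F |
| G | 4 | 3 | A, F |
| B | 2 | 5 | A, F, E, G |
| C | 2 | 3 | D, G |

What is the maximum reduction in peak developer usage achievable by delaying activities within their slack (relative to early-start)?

Early-start peak: d1:7  d2:6  d3:7  d4:7  d5:7  d6:3  d7:8  d8:8  d9:0  d10:0 ⇒ 8.
Leveled (A@1, F@1, D@1, E@3, G@3, B@7, C@9): d1:7  d2:6  d3:7  d4:7  d5:7  d6:3  d7:5  d8:5  d9:3  d10:3 ⇒ 7.
Reduction 8 − 7 = 1.

1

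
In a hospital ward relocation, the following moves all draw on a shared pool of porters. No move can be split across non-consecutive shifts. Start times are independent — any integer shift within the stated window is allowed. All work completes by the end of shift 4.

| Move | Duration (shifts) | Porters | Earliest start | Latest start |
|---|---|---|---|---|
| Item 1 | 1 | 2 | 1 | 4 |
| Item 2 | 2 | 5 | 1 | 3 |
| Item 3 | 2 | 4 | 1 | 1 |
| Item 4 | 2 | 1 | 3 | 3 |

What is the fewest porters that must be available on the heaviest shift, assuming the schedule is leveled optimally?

Early-start (Item 1@1, Item 2@1, Item 3@1, Item 4@3) gives peak 11: s1:11  s2:9  s3:1  s4:1.
Shift Item 2→3.
Schedule Item 1@1, Item 2@3, Item 3@1, Item 4@3: s1:6  s2:4  s3:6  s4:6 — peak 6.
Total porter-shifts = 22 over 4 shifts ⇒ peak ≥ ⌈22/4⌉ = 6, so 6 is optimal.

6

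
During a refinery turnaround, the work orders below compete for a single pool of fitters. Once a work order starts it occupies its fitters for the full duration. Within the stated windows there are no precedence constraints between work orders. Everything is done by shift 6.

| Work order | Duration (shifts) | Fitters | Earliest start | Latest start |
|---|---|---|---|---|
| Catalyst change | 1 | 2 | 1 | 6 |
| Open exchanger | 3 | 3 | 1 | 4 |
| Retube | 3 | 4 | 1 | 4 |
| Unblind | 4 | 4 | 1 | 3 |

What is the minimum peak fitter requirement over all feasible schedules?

Early-start (Catalyst change@1, Open exchanger@1, Retube@1, Unblind@1) gives peak 13: s1:13  s2:11  s3:11  s4:4  s5:0  s6:0.
Shift Retube→4, Unblind→2.
Schedule Catalyst change@1, Open exchanger@1, Retube@4, Unblind@2: s1:5  s2:7  s3:7  s4:8  s5:8  s6:4 — peak 8.

8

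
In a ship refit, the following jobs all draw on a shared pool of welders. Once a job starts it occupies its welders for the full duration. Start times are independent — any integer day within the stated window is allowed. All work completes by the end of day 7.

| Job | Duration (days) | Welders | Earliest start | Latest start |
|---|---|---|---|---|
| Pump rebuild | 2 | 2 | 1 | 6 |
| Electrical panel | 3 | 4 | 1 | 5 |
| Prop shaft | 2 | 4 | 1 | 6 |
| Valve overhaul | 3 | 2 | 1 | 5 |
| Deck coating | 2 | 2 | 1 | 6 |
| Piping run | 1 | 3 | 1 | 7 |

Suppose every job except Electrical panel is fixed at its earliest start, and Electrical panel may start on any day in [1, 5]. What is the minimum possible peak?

13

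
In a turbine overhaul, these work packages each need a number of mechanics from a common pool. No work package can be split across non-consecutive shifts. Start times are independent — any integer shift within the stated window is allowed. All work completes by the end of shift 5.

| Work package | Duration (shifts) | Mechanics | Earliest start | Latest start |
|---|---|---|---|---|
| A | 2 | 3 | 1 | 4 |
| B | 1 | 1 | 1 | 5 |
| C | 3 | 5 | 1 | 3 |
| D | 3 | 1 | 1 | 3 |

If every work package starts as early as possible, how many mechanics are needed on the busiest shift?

10

Early-start schedule: A@1, B@1, C@1, D@1.
Load per shift: shift 1: 10, shift 2: 9, shift 3: 6, shift 4: 0, shift 5: 0.
Peak is 10.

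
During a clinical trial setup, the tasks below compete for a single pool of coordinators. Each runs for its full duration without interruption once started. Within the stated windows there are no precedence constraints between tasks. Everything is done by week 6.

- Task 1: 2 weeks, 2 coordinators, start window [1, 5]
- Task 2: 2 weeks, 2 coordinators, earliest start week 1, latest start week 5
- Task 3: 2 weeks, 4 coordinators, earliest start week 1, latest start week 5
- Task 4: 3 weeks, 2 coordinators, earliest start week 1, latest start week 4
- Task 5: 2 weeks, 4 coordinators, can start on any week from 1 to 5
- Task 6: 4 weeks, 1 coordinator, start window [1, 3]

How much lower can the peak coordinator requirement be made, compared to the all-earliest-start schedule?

8

Early-start peak: w1:15  w2:15  w3:3  w4:1  w5:0  w6:0 ⇒ 15.
Leveled (Task 1@1, Task 2@1, Task 3@3, Task 4@1, Task 5@5, Task 6@1): w1:7  w2:7  w3:7  w4:5  w5:4  w6:4 ⇒ 7.
Reduction 15 − 7 = 8.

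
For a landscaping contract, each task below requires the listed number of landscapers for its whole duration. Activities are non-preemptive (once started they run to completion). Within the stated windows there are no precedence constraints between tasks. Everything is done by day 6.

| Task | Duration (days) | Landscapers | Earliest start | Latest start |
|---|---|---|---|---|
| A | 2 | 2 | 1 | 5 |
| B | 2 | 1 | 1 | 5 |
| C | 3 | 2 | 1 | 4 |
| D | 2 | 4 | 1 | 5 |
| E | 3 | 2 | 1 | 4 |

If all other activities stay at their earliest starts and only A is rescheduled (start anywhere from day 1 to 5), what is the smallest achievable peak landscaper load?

A@1: d1:11  d2:11  d3:4  d4:0  d5:0  d6:0 → peak 11
A@2: d1:9  d2:11  d3:6  d4:0  d5:0  d6:0 → peak 11
A@3: d1:9  d2:9  d3:6  d4:2  d5:0  d6:0 → peak 9
A@4: d1:9  d2:9  d3:4  d4:2  d5:2  d6:0 → peak 9
A@5: d1:9  d2:9  d3:4  d4:0  d5:2  d6:2 → peak 9
Best is A@3, peak 9.

9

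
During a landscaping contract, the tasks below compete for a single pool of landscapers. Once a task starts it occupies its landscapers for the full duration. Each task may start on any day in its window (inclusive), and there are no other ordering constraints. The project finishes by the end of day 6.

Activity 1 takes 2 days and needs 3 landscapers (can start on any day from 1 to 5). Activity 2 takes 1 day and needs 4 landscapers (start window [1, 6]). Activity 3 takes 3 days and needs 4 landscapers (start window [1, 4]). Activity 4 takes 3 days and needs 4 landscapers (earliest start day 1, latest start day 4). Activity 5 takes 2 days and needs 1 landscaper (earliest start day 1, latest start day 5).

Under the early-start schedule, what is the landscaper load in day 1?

At early start, day 1 has: Activity 1, Activity 2, Activity 3, Activity 4, Activity 5.
Demand: 3 + 4 + 4 + 4 + 1 = 16.

16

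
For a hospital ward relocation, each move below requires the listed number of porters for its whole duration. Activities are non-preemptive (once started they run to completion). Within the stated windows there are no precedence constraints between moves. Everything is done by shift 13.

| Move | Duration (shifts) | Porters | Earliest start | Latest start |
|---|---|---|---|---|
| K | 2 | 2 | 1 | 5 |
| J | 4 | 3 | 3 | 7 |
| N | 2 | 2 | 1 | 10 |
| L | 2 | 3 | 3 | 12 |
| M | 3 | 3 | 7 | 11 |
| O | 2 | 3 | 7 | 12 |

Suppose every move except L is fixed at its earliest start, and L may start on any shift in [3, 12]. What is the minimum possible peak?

L@3: s1:4  s2:4  s3:6  s4:6  s5:3  s6:3  s7:6  s8:6  s9:3  s10:0  s11:0  s12:0  s13:0 → peak 6
L@4: s1:4  s2:4  s3:3  s4:6  s5:6  s6:3  s7:6  s8:6  s9:3  s10:0  s11:0  s12:0  s13:0 → peak 6
L@5: s1:4  s2:4  s3:3  s4:3  s5:6  s6:6  s7:6  s8:6  s9:3  s10:0  s11:0  s12:0  s13:0 → peak 6
L@6: s1:4  s2:4  s3:3  s4:3  s5:3  s6:6  s7:9  s8:6  s9:3  s10:0  s11:0  s12:0  s13:0 → peak 9
L@7: s1:4  s2:4  s3:3  s4:3  s5:3  s6:3  s7:9  s8:9  s9:3  s10:0  s11:0  s12:0  s13:0 → peak 9
L@8: s1:4  s2:4  s3:3  s4:3  s5:3  s6:3  s7:6  s8:9  s9:6  s10:0  s11:0  s12:0  s13:0 → peak 9
L@9: s1:4  s2:4  s3:3  s4:3  s5:3  s6:3  s7:6  s8:6  s9:6  s10:3  s11:0  s12:0  s13:0 → peak 6
L@10: s1:4  s2:4  s3:3  s4:3  s5:3  s6:3  s7:6  s8:6  s9:3  s10:3  s11:3  s12:0  s13:0 → peak 6
L@11: s1:4  s2:4  s3:3  s4:3  s5:3  s6:3  s7:6  s8:6  s9:3  s10:0  s11:3  s12:3  s13:0 → peak 6
L@12: s1:4  s2:4  s3:3  s4:3  s5:3  s6:3  s7:6  s8:6  s9:3  s10:0  s11:0  s12:3  s13:3 → peak 6
Best is L@3, peak 6.

6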